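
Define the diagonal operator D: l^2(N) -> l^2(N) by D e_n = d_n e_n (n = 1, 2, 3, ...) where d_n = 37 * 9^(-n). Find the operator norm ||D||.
||D|| = 37/9 (attained at n = 1)

For D diagonal, ||D|| = sup_n |d_n|. The sequence d_n = 37 * 9^(-n) is positive and strictly decreasing (ratio 9^(-1) < 1), so the supremum is d_1 = 37/9. Hence ||D|| = 37/9.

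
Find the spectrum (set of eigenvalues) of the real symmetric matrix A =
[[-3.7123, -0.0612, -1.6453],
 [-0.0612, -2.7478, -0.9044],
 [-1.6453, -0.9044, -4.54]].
sigma(A) ≈ {-6, -3, -2}

A is real symmetric, so its spectrum consists of real eigenvalues. Expanding the characteristic polynomial of the displayed matrix gives
  det(λ I - A) = p(λ) = λ^3 + (11)λ^2 + (36)λ + (36.0014).
Solving p(λ) = 0 yields eigenvalues ≈ -6, -3, -2. (A is shown rounded to 4 decimals, so these recover the underlying integer eigenvalues to within that precision.)
Verification: the trace of A = -11 equals the sum of eigenvalues -11, and det(A) ≈ -36.0014 matches the eigenvalue product -36.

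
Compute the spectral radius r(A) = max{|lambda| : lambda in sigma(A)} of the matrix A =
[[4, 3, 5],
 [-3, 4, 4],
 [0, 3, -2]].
r(A) ≈ 6.0202

The eigenvalues of A are the roots of its characteristic polynomial. With M = A (coefficients from the trace, the sum of principal 2x2 minors, and det A):
  p(λ) = det(λ I - M) = λ^3 - 6λ^2 - 3λ + 143.
No integer candidate from the rational root theorem (±divisors of 143) is a root, so the roots are irrational. The cubic discriminant is Δ = -381807 < 0, so there is one real root and a complex-conjugate pair. p(-4) = -5 and p(-3) = 71 have opposite signs, so a root lies in (-4, -3); Newton's method refines it to λ ≈ -3.9457. Dividing out (λ - (-3.9457)) leaves approximately λ^2 - 9.9457λ + 36.2423. For λ^2 - 9.9457λ + 36.2423 the discriminant is -46.0529. It is negative, so the remaining roots are the complex-conjugate pair λ ≈ 4.9728 ± 3.3931i. Their product equals the constant term, so |λ|^2 ≈ 36.2423 and |λ| ≈ 6.0202.
Thus the eigenvalues (to 4 decimals) are -3.9457 (modulus 3.9457); 4.9728 ± 3.3931i (modulus 6.0202). The spectral radius is the largest modulus: r(A) ≈ 6.0202. (Cross-check: r(A) ≤ ||A||_2 ≈ 8.1275; equality holds whenever A is normal, though it can also hold for some non-normal A.)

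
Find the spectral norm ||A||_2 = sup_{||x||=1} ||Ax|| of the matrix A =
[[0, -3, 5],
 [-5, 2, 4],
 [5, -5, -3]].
||A||_2 ≈ 10.0395 (= sqrt(largest eigenvalue of A^T A))

||A||_2 = sigma_max(A) = sqrt(lambda_max(A^T A)). Form the symmetric matrix M = A^T A =
[[50, -35, -35],
 [-35, 38, 8],
 [-35, 8, 50]].
Its characteristic polynomial (trace, sum of principal 2x2 minors, determinant of M give the coefficients) is
  p(λ) = det(λ I - M) = λ^3 - 138λ^2 + 3786λ - 3600.
No integer candidate from the rational root theorem (±divisors of 3600) is a root, so the roots are irrational. The cubic discriminant is Δ = 51563574000 > 0, so there are three distinct real roots. p(0) = -3600 and p(1) = 49 have opposite signs, so a root lies in (0, 1); Newton's method refines it to λ ≈ 0.9861. p(36) = 504 and p(37) = -1787 have opposite signs, so a root lies in (36, 37); Newton's method refines it to λ ≈ 36.2222. p(100) = -5000 and p(101) = 1349 have opposite signs, so a root lies in (100, 101); Newton's method refines it to λ ≈ 100.7918. Check (Vieta): the three roots sum to 138, matching tr M = 138.
So the eigenvalues of A^T A are ≈ 0.9861, 36.2222, 100.7918 (all ≥ 0, as they must be for A^T A). The largest is λ_max ≈ 100.7918, hence ||A||_2 = sqrt(λ_max) ≈ 10.0395.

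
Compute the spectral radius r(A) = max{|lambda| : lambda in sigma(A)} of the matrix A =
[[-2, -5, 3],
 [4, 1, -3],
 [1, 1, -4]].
r(A) ≈ 4.0477

The eigenvalues of A are the roots of its characteristic polynomial. With M = A (coefficients from the trace, the sum of principal 2x2 minors, and det A):
  p(λ) = det(λ I - M) = λ^3 + 5λ^2 + 22λ + 54.
No integer candidate from the rational root theorem (±divisors of 54) is a root, so the roots are irrational. The cubic discriminant is Δ = -29304 < 0, so there is one real root and a complex-conjugate pair. p(-4) = -18 and p(-3) = 6 have opposite signs, so a root lies in (-4, -3); Newton's method refines it to λ ≈ -3.296. Dividing out (λ - (-3.296)) leaves approximately λ^2 + 1.704λ + 16.3836. For λ^2 + 1.704λ + 16.3836 the discriminant is -62.6307. It is negative, so the remaining roots are the complex-conjugate pair λ ≈ -0.852 ± 3.957i. Their product equals the constant term, so |λ|^2 ≈ 16.3836 and |λ| ≈ 4.0477.
Thus the eigenvalues (to 4 decimals) are -3.296 (modulus 3.296); -0.852 ± 3.957i (modulus 4.0477). The spectral radius is the largest modulus: r(A) ≈ 4.0477. (Cross-check: r(A) ≤ ||A||_2 ≈ 8.2338; equality holds whenever A is normal, though it can also hold for some non-normal A.)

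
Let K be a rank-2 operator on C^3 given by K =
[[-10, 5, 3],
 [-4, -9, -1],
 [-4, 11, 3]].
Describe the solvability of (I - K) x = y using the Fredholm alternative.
(I - K) is invertible (det(I - K) = 93 ≠ 0), so for every y in C^3 the equation (I - K) x = y has a unique solution.

K has rank 2 and factors as K = U V^T = u1 v1^T + u2 v2^T with u1 = (-3, 1, -3), v1 = (2, -3, -1), u2 = (2, 3, -1), v2 = (-2, -2, 0) (multiplying out reproduces the displayed K). The nonzero eigenvalues of U V^T coincide with those of the 2 x 2 matrix G = V^T U = [[v1·u1, v1·u2], [v2·u1, v2·u2]] = [[-6, -4], [4, -10]], and by the Sylvester determinant identity det(I_3 - U V^T) = det(I_2 - V^T U) = det([[7, 4], [-4, 11]]) = (7)(11) - (4)(-4) = 93. (Direct check: I - K =
[[11, -5, -3],
 [4, 10, 1],
 [4, -11, -2]]
has determinant 93.) The finite-dimensional Fredholm alternative says: either (I - K) is invertible, or ker(I - K) ≠ {0} and then range(I - K) = ker((I - K)^*)^⊥, with dim ker(I - K) = dim ker((I - K)^*). Since det(I - K) ≠ 0, 1 is not an eigenvalue of K and ker(I - K) = {0}, so we are in the first case: for every y there is a unique x = (I - K)^(-1) y. (Explicitly, by the Woodbury identity, (I - U V^T)^(-1) = I + U (I_2 - G)^(-1) V^T.)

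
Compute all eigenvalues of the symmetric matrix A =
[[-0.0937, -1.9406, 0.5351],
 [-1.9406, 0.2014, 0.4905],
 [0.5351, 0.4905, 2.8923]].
sigma(A) ≈ {-2, 2, 3}

A is real symmetric, so its spectrum consists of real eigenvalues. Expanding the characteristic polynomial of the displayed matrix gives
  det(λ I - A) = p(λ) = λ^3 + (-3)λ^2 + (-4)λ + (12).
Solving p(λ) = 0 yields eigenvalues ≈ -2, 2, 3. (A is shown rounded to 4 decimals, so these recover the underlying integer eigenvalues to within that precision.)
Verification: the trace of A = 3 equals the sum of eigenvalues 3, and det(A) ≈ -12.0006 matches the eigenvalue product -12.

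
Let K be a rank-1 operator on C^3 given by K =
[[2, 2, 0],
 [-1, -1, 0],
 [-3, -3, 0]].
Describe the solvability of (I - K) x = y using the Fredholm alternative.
(I - K) is singular (det(I - K) = 0, i.e. 1 ∈ sigma(K)). (I - K) x = y is solvable iff y ⊥ ker((I - K)^*) = span{(-1, -1, 0)}, i.e. iff -y_1 - y_2 = 0. When solvable, the solutions are x = y + c·(-2, 1, 3), c arbitrary (ker(I - K) = span{(-2, 1, 3)}, dimension 1).

K has rank 1, so it is an outer product K = u v^T: every row of K is a multiple of one row vector. Reading off the entries, u = (-2, 1, 3) and v = (-1, -1, 0) (row i of K equals u_i·v^T). A rank-one matrix u v^T satisfies K u = u (v·u) and kills the (2)-dimensional subspace v^⊥, so its characteristic polynomial is lambda^2 (lambda - v·u) with v·u = tr K = 1. Hence the eigenvalues of I - K are 1 (multiplicity 2) and 1 - (1) = 0, so det(I - K) = 0. (Direct check: I - K =
[[-1, -2, 0],
 [1, 2, 0],
 [3, 3, 1]]
has determinant 0.) So 1 is an eigenvalue of K and (I - K) is not invertible. The finite-dimensional Fredholm alternative says: either (I - K) is invertible, or ker(I - K) ≠ {0} and then range(I - K) = ker((I - K)^*)^⊥, with dim ker(I - K) = dim ker((I - K)^*). We are in the second case, so we need both kernels. Kernel of I - K: (I - K) u = u - u (v·u) = u - u = 0, so ker(I - K) = span{u} = span{(-2, 1, 3)} (it is exactly 1-dimensional because rank(I - K) = 2). Kernel of the adjoint: K is real, so (I - K)^* = I - K^T = I - v u^T, and (I - v u^T) v = v - v (u·v) = 0; hence ker((I - K)^*) = span{v} = span{(-1, -1, 0)}. Therefore (I - K) x = y is solvable iff <y, v> = 0, i.e. iff -y_1 - y_2 = 0. When this holds, K y = u (v·y) = 0, so (I - K) y = y and x = y is a particular solution; the full solution set is the line x = y + c·u = y + c·(-2, 1, 3), c ∈ C.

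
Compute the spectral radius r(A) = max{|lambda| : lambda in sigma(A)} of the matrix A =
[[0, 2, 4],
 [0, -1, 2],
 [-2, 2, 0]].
r(A) ≈ 2.6404

The eigenvalues of A are the roots of its characteristic polynomial. With M = A (coefficients from the trace, the sum of principal 2x2 minors, and det A):
  p(λ) = det(λ I - M) = λ^3 + λ^2 + 4λ + 16.
No integer candidate from the rational root theorem (±divisors of 16) is a root, so the roots are irrational. The cubic discriminant is Δ = -6064 < 0, so there is one real root and a complex-conjugate pair. p(-3) = -14 and p(-2) = 4 have opposite signs, so a root lies in (-3, -2); Newton's method refines it to λ ≈ -2.2949. Dividing out (λ - (-2.2949)) leaves approximately λ^2 - 1.2949λ + 6.9718. For λ^2 - 1.2949λ + 6.9718 the discriminant is -26.2105. It is negative, so the remaining roots are the complex-conjugate pair λ ≈ 0.6475 ± 2.5598i. Their product equals the constant term, so |λ|^2 ≈ 6.9718 and |λ| ≈ 2.6404.
Thus the eigenvalues (to 4 decimals) are -2.2949 (modulus 2.2949); 0.6475 ± 2.5598i (modulus 2.6404). The spectral radius is the largest modulus: r(A) ≈ 2.6404. (Cross-check: r(A) ≤ ||A||_2 ≈ 4.7732; equality holds whenever A is normal, though it can also hold for some non-normal A.)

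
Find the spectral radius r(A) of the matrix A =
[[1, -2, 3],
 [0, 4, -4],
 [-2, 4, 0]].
r(A) ≈ 4.6575

The eigenvalues of A are the roots of its characteristic polynomial. With M = A (coefficients from the trace, the sum of principal 2x2 minors, and det A):
  p(λ) = det(λ I - M) = λ^3 - 5λ^2 + 26λ - 24.
No integer candidate from the rational root theorem (±divisors of 24) is a root, so the roots are irrational. The cubic discriminant is Δ = -24796 < 0, so there is one real root and a complex-conjugate pair. p(1) = -2 and p(2) = 16 have opposite signs, so a root lies in (1, 2); Newton's method refines it to λ ≈ 1.1064. Dividing out (λ - (1.1064)) leaves approximately λ^2 - 3.8936λ + 21.6921. For λ^2 - 3.8936λ + 21.6921 the discriminant is -71.6084. It is negative, so the remaining roots are the complex-conjugate pair λ ≈ 1.9468 ± 4.2311i. Their product equals the constant term, so |λ|^2 ≈ 21.6921 and |λ| ≈ 4.6575.
Thus the eigenvalues (to 4 decimals) are 1.1064 (modulus 1.1064); 1.9468 ± 4.2311i (modulus 4.6575). The spectral radius is the largest modulus: r(A) ≈ 4.6575. (Cross-check: r(A) ≤ ||A||_2 ≈ 7.4215; equality holds whenever A is normal, though it can also hold for some non-normal A.)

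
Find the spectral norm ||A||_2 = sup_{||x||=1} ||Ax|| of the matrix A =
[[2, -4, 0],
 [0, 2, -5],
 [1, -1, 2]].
||A||_2 ≈ 6.2529 (= sqrt(largest eigenvalue of A^T A))

||A||_2 = sigma_max(A) = sqrt(lambda_max(A^T A)). Form the symmetric matrix M = A^T A =
[[5, -9, 2],
 [-9, 21, -12],
 [2, -12, 29]].
Its characteristic polynomial (trace, sum of principal 2x2 minors, determinant of M give the coefficients) is
  p(λ) = det(λ I - M) = λ^3 - 55λ^2 + 630λ - 324.
No integer candidate from the rational root theorem (±divisors of 324) is a root, so the roots are irrational. The cubic discriminant is Δ = 184056948 > 0, so there are three distinct real roots. p(0) = -324 and p(1) = 252 have opposite signs, so a root lies in (0, 1); Newton's method refines it to λ ≈ 0.5394. p(15) = 126 and p(16) = -228 have opposite signs, so a root lies in (15, 16); Newton's method refines it to λ ≈ 15.3616. p(39) = -90 and p(40) = 876 have opposite signs, so a root lies in (39, 40); Newton's method refines it to λ ≈ 39.099. Check (Vieta): the three roots sum to 55, matching tr M = 55.
So the eigenvalues of A^T A are ≈ 0.5394, 15.3616, 39.099 (all ≥ 0, as they must be for A^T A). The largest is λ_max ≈ 39.099, hence ||A||_2 = sqrt(λ_max) ≈ 6.2529.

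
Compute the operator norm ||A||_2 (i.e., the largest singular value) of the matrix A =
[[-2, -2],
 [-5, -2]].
||A||_2 = 6 (= sqrt(largest eigenvalue of A^T A))

||A||_2 = sigma_max(A) = sqrt(lambda_max(A^T A)). Form the symmetric matrix M = A^T A =
[[29, 14],
 [14, 8]].
Its characteristic polynomial (trace, determinant of M give the coefficients) is
  p(λ) = det(λ I - M) = λ^2 - 37λ + 36.
For λ^2 - 37λ + 36 the discriminant is 1225. It is a perfect square (35^2), so the roots are rational: λ = (37 ± 35)/2 = 36, 1.
So the eigenvalues of A^T A are ≈ 1, 36 (all ≥ 0, as they must be for A^T A). The largest is λ_max = 36, hence ||A||_2 = sqrt(λ_max) = 6.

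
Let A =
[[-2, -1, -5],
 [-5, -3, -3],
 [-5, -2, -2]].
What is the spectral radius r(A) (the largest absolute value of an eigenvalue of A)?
r(A) ≈ 8.9793

The eigenvalues of A are the roots of its characteristic polynomial. With M = A (coefficients from the trace, the sum of principal 2x2 minors, and det A):
  p(λ) = det(λ I - M) = λ^3 + 7λ^2 - 20λ - 20.
No integer candidate from the rational root theorem (±divisors of 20) is a root, so the roots are irrational. The cubic discriminant is Δ = 118640 > 0, so there are three distinct real roots. p(-9) = -2 and p(-8) = 76 have opposite signs, so a root lies in (-9, -8); Newton's method refines it to λ ≈ -8.9793. p(-1) = 6 and p(0) = -20 have opposite signs, so a root lies in (-1, 0); Newton's method refines it to λ ≈ -0.8011. p(2) = -24 and p(3) = 10 have opposite signs, so a root lies in (2, 3); Newton's method refines it to λ ≈ 2.7804. Check (Vieta): the three roots sum to -7, matching tr M = -7.
Thus the eigenvalues (to 4 decimals) are -8.9793 (modulus 8.9793); -0.8011 (modulus 0.8011); 2.7804 (modulus 2.7804). The spectral radius is the largest modulus: r(A) ≈ 8.9793. (Cross-check: r(A) ≤ ||A||_2 ≈ 9.739; equality holds whenever A is normal, though it can also hold for some non-normal A.)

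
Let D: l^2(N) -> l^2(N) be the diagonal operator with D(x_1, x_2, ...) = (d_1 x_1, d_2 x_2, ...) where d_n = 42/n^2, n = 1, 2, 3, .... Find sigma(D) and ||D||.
sigma(D) = {42/n^2 : n ≥ 1} ∪ {0}; ||D|| = 42

A bounded diagonal operator on l^2 with diagonal entries d_n has spectrum equal to the closure of {d_n : n ≥ 1}: every d_n is an eigenvalue (with eigenvector e_n), so {d_n} ⊂ sigma(D); the spectrum is closed, so its closure is too; and for lambda not in the closure, (D - lambda I) has bounded inverse (the diagonal entries 1/(d_n - lambda) are bounded). For our sequence d_n = 42/n^2, n = 1, 2, 3, ...:
  - {d_n} = {42/n^2 : n ≥ 1}; the only limit point is 0
  - closure = {42/n^2 : n ≥ 1} ∪ {0}
For the norm: a diagonal operator has ||D|| = sup_n |d_n|. Here d_n = 42/n^2 is positive and decreasing, so sup_n |d_n| = d_1 = 42. So ||D|| = 42.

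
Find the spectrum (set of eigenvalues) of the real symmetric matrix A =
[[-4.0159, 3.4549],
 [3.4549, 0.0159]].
sigma(A) ≈ {-6, 2}

A is real symmetric, so its spectrum consists of real eigenvalues. Expanding the characteristic polynomial of the displayed matrix gives
  det(λ I - A) = p(λ) = λ^2 + (4)λ + (-12).
Solving p(λ) = 0 yields eigenvalues ≈ -6, 2. (A is shown rounded to 4 decimals, so these recover the underlying integer eigenvalues to within that precision.)
Verification: the trace of A = -4 equals the sum of eigenvalues -4, and det(A) ≈ -12.0002 matches the eigenvalue product -12.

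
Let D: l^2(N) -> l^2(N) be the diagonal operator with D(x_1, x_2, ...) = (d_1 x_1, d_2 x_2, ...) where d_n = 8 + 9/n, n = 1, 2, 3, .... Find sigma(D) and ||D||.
sigma(D) = {8 + 9/n : n ≥ 1} ∪ {8}; ||D|| = 17

A bounded diagonal operator on l^2 with diagonal entries d_n has spectrum equal to the closure of {d_n : n ≥ 1}: every d_n is an eigenvalue (with eigenvector e_n), so {d_n} ⊂ sigma(D); the spectrum is closed, so its closure is too; and for lambda not in the closure, (D - lambda I) has bounded inverse (the diagonal entries 1/(d_n - lambda) are bounded). For our sequence d_n = 8 + 9/n, n = 1, 2, 3, ...:
  - {d_n} = {8 + 9/n : n ≥ 1}; the only limit point is 8
  - closure = {8 + 9/n : n ≥ 1} ∪ {8}
For the norm: a diagonal operator has ||D|| = sup_n |d_n|. Here d_n = 8 + 9/n is positive and decreasing, so sup_n |d_n| = d_1 = 8 + 9 = 17. So ||D|| = 17.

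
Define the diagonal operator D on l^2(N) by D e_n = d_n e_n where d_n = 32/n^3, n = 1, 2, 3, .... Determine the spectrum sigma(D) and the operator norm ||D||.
sigma(D) = {32/n^3 : n ≥ 1} ∪ {0}; ||D|| = 32

A bounded diagonal operator on l^2 with diagonal entries d_n has spectrum equal to the closure of {d_n : n ≥ 1}: every d_n is an eigenvalue (with eigenvector e_n), so {d_n} ⊂ sigma(D); the spectrum is closed, so its closure is too; and for lambda not in the closure, (D - lambda I) has bounded inverse (the diagonal entries 1/(d_n - lambda) are bounded). For our sequence d_n = 32/n^3, n = 1, 2, 3, ...:
  - {d_n} = {32/n^3 : n ≥ 1}; the only limit point is 0
  - closure = {32/n^3 : n ≥ 1} ∪ {0}
For the norm: a diagonal operator has ||D|| = sup_n |d_n|. Here d_n = 32/n^3 is positive and decreasing, so sup_n |d_n| = d_1 = 32. So ||D|| = 32.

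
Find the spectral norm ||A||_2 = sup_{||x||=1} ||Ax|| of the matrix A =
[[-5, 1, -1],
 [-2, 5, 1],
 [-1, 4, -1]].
||A||_2 ≈ 7.4854 (= sqrt(largest eigenvalue of A^T A))

||A||_2 = sigma_max(A) = sqrt(lambda_max(A^T A)). Form the symmetric matrix M = A^T A =
[[30, -19, 4],
 [-19, 42, 0],
 [4, 0, 3]].
Its characteristic polynomial (trace, sum of principal 2x2 minors, determinant of M give the coefficients) is
  p(λ) = det(λ I - M) = λ^3 - 75λ^2 + 1099λ - 2025.
No integer candidate from the rational root theorem (±divisors of 2025) is a root, so the roots are irrational. The cubic discriminant is Δ = 960874304 > 0, so there are three distinct real roots. p(2) = -119 and p(3) = 624 have opposite signs, so a root lies in (2, 3); Newton's method refines it to λ ≈ 2.1486. p(16) = 455 and p(17) = -104 have opposite signs, so a root lies in (16, 17); Newton's method refines it to λ ≈ 16.8206. p(56) = -65 and p(57) = 2136 have opposite signs, so a root lies in (56, 57); Newton's method refines it to λ ≈ 56.0308. Check (Vieta): the three roots sum to 75, matching tr M = 75.
So the eigenvalues of A^T A are ≈ 2.1486, 16.8206, 56.0308 (all ≥ 0, as they must be for A^T A). The largest is λ_max ≈ 56.0308, hence ||A||_2 = sqrt(λ_max) ≈ 7.4854.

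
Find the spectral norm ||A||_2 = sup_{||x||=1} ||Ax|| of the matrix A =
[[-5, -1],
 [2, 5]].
||A||_2 = sqrt((55 + sqrt(909))/2) ≈ 6.5249 (= sqrt(largest eigenvalue of A^T A))

||A||_2 = sigma_max(A) = sqrt(lambda_max(A^T A)). Form the symmetric matrix M = A^T A =
[[29, 15],
 [15, 26]].
Its characteristic polynomial (trace, determinant of M give the coefficients) is
  p(λ) = det(λ I - M) = λ^2 - 55λ + 529.
For λ^2 - 55λ + 529 the discriminant is 909. It is nonnegative but not a perfect square, so the roots are real and irrational: λ = (55 ± sqrt(909))/2 ≈ 42.5748, 12.4252.
So the eigenvalues of A^T A are ≈ 12.4252, 42.5748 (all ≥ 0, as they must be for A^T A). The largest is λ_max = (55 + sqrt(909))/2 ≈ 42.5748, hence ||A||_2 = sqrt(λ_max) = sqrt((55 + sqrt(909))/2) ≈ 6.5249.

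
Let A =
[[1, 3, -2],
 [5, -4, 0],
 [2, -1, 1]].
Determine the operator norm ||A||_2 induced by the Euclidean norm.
||A||_2 ≈ 6.9013 (= sqrt(largest eigenvalue of A^T A))

||A||_2 = sigma_max(A) = sqrt(lambda_max(A^T A)). Form the symmetric matrix M = A^T A =
[[30, -19, 0],
 [-19, 26, -7],
 [0, -7, 5]].
Its characteristic polynomial (trace, sum of principal 2x2 minors, determinant of M give the coefficients) is
  p(λ) = det(λ I - M) = λ^3 - 61λ^2 + 650λ - 625.
No integer candidate from the rational root theorem (±divisors of 625) is a root, so the roots are irrational. The cubic discriminant is Δ = 341685625 > 0, so there are three distinct real roots. p(1) = -35 and p(2) = 439 have opposite signs, so a root lies in (1, 2); Newton's method refines it to λ ≈ 1.0664. p(12) = 119 and p(13) = -287 have opposite signs, so a root lies in (12, 13); Newton's method refines it to λ ≈ 12.3055. p(47) = -1001 and p(48) = 623 have opposite signs, so a root lies in (47, 48); Newton's method refines it to λ ≈ 47.6281. Check (Vieta): the three roots sum to 61, matching tr M = 61.
So the eigenvalues of A^T A are ≈ 1.0664, 12.3055, 47.6281 (all ≥ 0, as they must be for A^T A). The largest is λ_max ≈ 47.6281, hence ||A||_2 = sqrt(λ_max) ≈ 6.9013.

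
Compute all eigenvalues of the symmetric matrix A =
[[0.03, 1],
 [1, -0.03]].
sigma(A) ≈ {-1, 1}

A is real symmetric, so its spectrum consists of real eigenvalues. Expanding the characteristic polynomial of the displayed matrix gives
  det(λ I - A) = p(λ) = λ^2 + (0)λ + (-1).
Solving p(λ) = 0 yields eigenvalues ≈ -1, 1. (A is shown rounded to 4 decimals, so these recover the underlying integer eigenvalues to within that precision.)
Verification: the trace of A = 0 equals the sum of eigenvalues 0, and det(A) ≈ -1.0001 matches the eigenvalue product -1.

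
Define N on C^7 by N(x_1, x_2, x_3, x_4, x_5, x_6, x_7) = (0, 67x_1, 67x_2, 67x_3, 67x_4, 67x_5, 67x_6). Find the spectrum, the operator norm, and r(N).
sigma(N) = {0}; ||N|| = 67; r(N) = 0. (N is nilpotent with N^7 = 0.)

On C^7, N is a strictly lower-triangular matrix with 67 on the subdiagonal and zeros elsewhere, so its characteristic polynomial is lambda^7 and every eigenvalue is 0: sigma(N) = {0}. For the operator norm, N e_i = 67e_{i+1} for i = 1, ..., 6 and N e_7 = 0, so the singular values of N are 67 (with multiplicity 6) and 0; hence ||N|| = 67. The spectral radius r(N) = max|lambda| = 0. Note ||N|| > r(N) — characteristic of non-normal nilpotent operators. Indeed N^7 = 0.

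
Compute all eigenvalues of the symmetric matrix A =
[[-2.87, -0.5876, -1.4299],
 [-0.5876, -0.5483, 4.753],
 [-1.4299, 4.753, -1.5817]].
sigma(A) ≈ {-6, -3, 4}

A is real symmetric, so its spectrum consists of real eigenvalues. Expanding the characteristic polynomial of the displayed matrix gives
  det(λ I - A) = p(λ) = λ^3 + (5)λ^2 + (-18)λ + (-72.0014).
Solving p(λ) = 0 yields eigenvalues ≈ -6, -3, 4. (A is shown rounded to 4 decimals, so these recover the underlying integer eigenvalues to within that precision.)
Verification: the trace of A = -5 equals the sum of eigenvalues -5, and det(A) ≈ 72.0014 matches the eigenvalue product 72.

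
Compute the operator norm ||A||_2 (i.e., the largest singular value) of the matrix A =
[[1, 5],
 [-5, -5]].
||A||_2 = sqrt((76 + sqrt(4176))/2) ≈ 8.3852 (= sqrt(largest eigenvalue of A^T A))

||A||_2 = sigma_max(A) = sqrt(lambda_max(A^T A)). Form the symmetric matrix M = A^T A =
[[26, 30],
 [30, 50]].
Its characteristic polynomial (trace, determinant of M give the coefficients) is
  p(λ) = det(λ I - M) = λ^2 - 76λ + 400.
For λ^2 - 76λ + 400 the discriminant is 4176. It is nonnegative but not a perfect square, so the roots are real and irrational: λ = (76 ± sqrt(4176))/2 ≈ 70.311, 5.689.
So the eigenvalues of A^T A are ≈ 5.689, 70.311 (all ≥ 0, as they must be for A^T A). The largest is λ_max = (76 + sqrt(4176))/2 ≈ 70.311, hence ||A||_2 = sqrt(λ_max) = sqrt((76 + sqrt(4176))/2) ≈ 8.3852.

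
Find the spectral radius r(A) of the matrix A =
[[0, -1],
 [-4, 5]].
r(A) = (5 + sqrt(41))/2 ≈ 5.7016

The eigenvalues of A are the roots of its characteristic polynomial. With M = A (coefficients from the trace and determinant):
  p(λ) = det(λ I - M) = λ^2 - 5λ - 4.
For λ^2 - 5λ - 4 the discriminant is 41. It is nonnegative but not a perfect square, so the roots are real and irrational: λ = (5 ± sqrt(41))/2 ≈ 5.7016, -0.7016.
Thus the eigenvalues (to 4 decimals) are 5.7016 (modulus 5.7016); -0.7016 (modulus 0.7016). The spectral radius is the largest modulus: r(A) = (5 + sqrt(41))/2 ≈ 5.7016. (Cross-check: r(A) ≤ ||A||_2 ≈ 6.451; equality holds whenever A is normal, though it can also hold for some non-normal A.)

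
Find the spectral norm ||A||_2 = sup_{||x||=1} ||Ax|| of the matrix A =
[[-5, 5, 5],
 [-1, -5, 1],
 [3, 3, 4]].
||A||_2 ≈ 9.4412 (= sqrt(largest eigenvalue of A^T A))

||A||_2 = sigma_max(A) = sqrt(lambda_max(A^T A)). Form the symmetric matrix M = A^T A =
[[35, -11, -14],
 [-11, 59, 32],
 [-14, 32, 42]].
Its characteristic polynomial (trace, sum of principal 2x2 minors, determinant of M give the coefficients) is
  p(λ) = det(λ I - M) = λ^3 - 136λ^2 + 4672λ - 44100.
No integer candidate from the rational root theorem (±divisors of 44100) is a root, so the roots are irrational. The cubic discriminant is Δ = 3946965072 > 0, so there are three distinct real roots. p(16) = -68 and p(17) = 933 have opposite signs, so a root lies in (16, 17); Newton's method refines it to λ ≈ 16.0628. p(30) = 660 and p(31) = -173 have opposite signs, so a root lies in (30, 31); Newton's method refines it to λ ≈ 30.8008. p(89) = -579 and p(90) = 3780 have opposite signs, so a root lies in (89, 90); Newton's method refines it to λ ≈ 89.1364. Check (Vieta): the three roots sum to 136, matching tr M = 136.
So the eigenvalues of A^T A are ≈ 16.0628, 30.8008, 89.1364 (all ≥ 0, as they must be for A^T A). The largest is λ_max ≈ 89.1364, hence ||A||_2 = sqrt(λ_max) ≈ 9.4412.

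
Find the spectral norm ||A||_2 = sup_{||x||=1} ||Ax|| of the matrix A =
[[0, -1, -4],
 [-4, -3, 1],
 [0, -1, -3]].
||A||_2 ≈ 5.2357 (= sqrt(largest eigenvalue of A^T A))

||A||_2 = sigma_max(A) = sqrt(lambda_max(A^T A)). Form the symmetric matrix M = A^T A =
[[16, 12, -4],
 [12, 11, 4],
 [-4, 4, 26]].
Its characteristic polynomial (trace, sum of principal 2x2 minors, determinant of M give the coefficients) is
  p(λ) = det(λ I - M) = λ^3 - 53λ^2 + 702λ - 16.
No integer candidate from the rational root theorem (±divisors of 16) is a root, so the roots are irrational. The cubic discriminant is Δ = 1673092 > 0, so there are three distinct real roots. p(0) = -16 and p(1) = 634 have opposite signs, so a root lies in (0, 1); Newton's method refines it to λ ≈ 0.0228. p(25) = 34 and p(26) = -16 have opposite signs, so a root lies in (25, 26); Newton's method refines it to λ ≈ 25.5641. p(27) = -16 and p(28) = 40 have opposite signs, so a root lies in (27, 28); Newton's method refines it to λ ≈ 27.4131. Check (Vieta): the three roots sum to 53, matching tr M = 53.
So the eigenvalues of A^T A are ≈ 0.0228, 25.5641, 27.4131 (all ≥ 0, as they must be for A^T A). The largest is λ_max ≈ 27.4131, hence ||A||_2 = sqrt(λ_max) ≈ 5.2357.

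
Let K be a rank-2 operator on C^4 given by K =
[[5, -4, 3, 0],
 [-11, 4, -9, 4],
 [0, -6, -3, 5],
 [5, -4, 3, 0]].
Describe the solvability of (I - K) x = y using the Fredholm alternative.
(I - K) is invertible (det(I - K) = -109 ≠ 0), so for every y in C^4 the equation (I - K) x = y has a unique solution.

K has rank 2 and factors as K = U V^T = u1 v1^T + u2 v2^T with u1 = (1, -3, -1, 1), v1 = (3, 0, 3, -2), u2 = (2, -2, 3, 2), v2 = (1, -2, 0, 1) (multiplying out reproduces the displayed K). The nonzero eigenvalues of U V^T coincide with those of the 2 x 2 matrix G = V^T U = [[v1·u1, v1·u2], [v2·u1, v2·u2]] = [[-2, 11], [8, 8]], and by the Sylvester determinant identity det(I_4 - U V^T) = det(I_2 - V^T U) = det([[3, -11], [-8, -7]]) = (3)(-7) - (-11)(-8) = -109. (Direct check: I - K =
[[-4, 4, -3, 0],
 [11, -3, 9, -4],
 [0, 6, 4, -5],
 [-5, 4, -3, 1]]
has determinant -109.) The finite-dimensional Fredholm alternative says: either (I - K) is invertible, or ker(I - K) ≠ {0} and then range(I - K) = ker((I - K)^*)^⊥, with dim ker(I - K) = dim ker((I - K)^*). Since det(I - K) ≠ 0, 1 is not an eigenvalue of K and ker(I - K) = {0}, so we are in the first case: for every y there is a unique x = (I - K)^(-1) y. (Explicitly, by the Woodbury identity, (I - U V^T)^(-1) = I + U (I_2 - G)^(-1) V^T.)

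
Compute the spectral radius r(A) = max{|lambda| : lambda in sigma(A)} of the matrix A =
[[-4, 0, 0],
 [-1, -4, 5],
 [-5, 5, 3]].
r(A) = (1 + sqrt(149))/2 ≈ 6.6033

The eigenvalues of A are the roots of its characteristic polynomial. With M = A (coefficients from the trace, the sum of principal 2x2 minors, and det A):
  p(λ) = det(λ I - M) = λ^3 + 5λ^2 - 33λ - 148.
By the rational root theorem any rational root is an integer divisor of 148. Testing λ = -4: p(-4) = -64 + 80 + 132 - 148 = 0, so λ = -4 is a root. Dividing out (λ + 4) leaves p(λ) = (λ + 4)(λ^2 + λ - 37). For λ^2 + λ - 37 the discriminant is 149. It is nonnegative but not a perfect square, so the roots are real and irrational: λ = (-1 ± sqrt(149))/2 ≈ 5.6033, -6.6033.
Thus the eigenvalues (to 4 decimals) are 5.6033 (modulus 5.6033); -6.6033 (modulus 6.6033); -4 (modulus 4). The spectral radius is the largest modulus: r(A) = (1 + sqrt(149))/2 ≈ 6.6033. (Cross-check: r(A) ≤ ||A||_2 ≈ 8.1823; equality holds whenever A is normal, though it can also hold for some non-normal A.)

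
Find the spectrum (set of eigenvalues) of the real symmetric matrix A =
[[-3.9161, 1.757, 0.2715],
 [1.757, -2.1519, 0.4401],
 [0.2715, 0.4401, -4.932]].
sigma(A) ≈ {-5, -1} (-5 with multiplicity 2)

A is real symmetric, so its spectrum consists of real eigenvalues. Expanding the characteristic polynomial of the displayed matrix gives
  det(λ I - A) = p(λ) = λ^3 + (11)λ^2 + (35)λ + (25).
Solving p(λ) = 0 yields eigenvalues ≈ -5, -5, -1. (A is shown rounded to 4 decimals, so these recover the underlying integer eigenvalues to within that precision.)
Verification: the trace of A = -11 equals the sum of eigenvalues -11, and det(A) ≈ -24.9999 matches the eigenvalue product -25.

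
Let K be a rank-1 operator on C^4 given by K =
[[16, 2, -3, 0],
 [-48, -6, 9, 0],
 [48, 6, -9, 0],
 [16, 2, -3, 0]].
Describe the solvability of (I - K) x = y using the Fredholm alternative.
(I - K) is singular (det(I - K) = 0, i.e. 1 ∈ sigma(K)). (I - K) x = y is solvable iff y ⊥ ker((I - K)^*) = span{(16, 2, -3, 0)}, i.e. iff 16y_1 + 2y_2 - 3y_3 = 0. When solvable, the solutions are x = y + c·(1, -3, 3, 1), c arbitrary (ker(I - K) = span{(1, -3, 3, 1)}, dimension 1).

K has rank 1, so it is an outer product K = u v^T: every row of K is a multiple of one row vector. Reading off the entries, u = (1, -3, 3, 1) and v = (16, 2, -3, 0) (row i of K equals u_i·v^T). A rank-one matrix u v^T satisfies K u = u (v·u) and kills the (3)-dimensional subspace v^⊥, so its characteristic polynomial is lambda^3 (lambda - v·u) with v·u = tr K = 1. Hence the eigenvalues of I - K are 1 (multiplicity 3) and 1 - (1) = 0, so det(I - K) = 0. (Direct check: I - K =
[[-15, -2, 3, 0],
 [48, 7, -9, 0],
 [-48, -6, 10, 0],
 [-16, -2, 3, 1]]
has determinant 0.) So 1 is an eigenvalue of K and (I - K) is not invertible. The finite-dimensional Fredholm alternative says: either (I - K) is invertible, or ker(I - K) ≠ {0} and then range(I - K) = ker((I - K)^*)^⊥, with dim ker(I - K) = dim ker((I - K)^*). We are in the second case, so we need both kernels. Kernel of I - K: (I - K) u = u - u (v·u) = u - u = 0, so ker(I - K) = span{u} = span{(1, -3, 3, 1)} (it is exactly 1-dimensional because rank(I - K) = 3). Kernel of the adjoint: K is real, so (I - K)^* = I - K^T = I - v u^T, and (I - v u^T) v = v - v (u·v) = 0; hence ker((I - K)^*) = span{v} = span{(16, 2, -3, 0)}. Therefore (I - K) x = y is solvable iff <y, v> = 0, i.e. iff 16y_1 + 2y_2 - 3y_3 = 0. When this holds, K y = u (v·y) = 0, so (I - K) y = y and x = y is a particular solution; the full solution set is the line x = y + c·u = y + c·(1, -3, 3, 1), c ∈ C.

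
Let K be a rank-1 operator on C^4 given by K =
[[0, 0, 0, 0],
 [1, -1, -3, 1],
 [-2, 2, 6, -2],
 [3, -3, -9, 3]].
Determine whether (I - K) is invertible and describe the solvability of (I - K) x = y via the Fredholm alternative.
(I - K) is invertible (det(I - K) = -7 ≠ 0), so for every y in C^4 the equation (I - K) x = y has a unique solution.

K has rank 1, so it is an outer product K = u v^T: every row of K is a multiple of one row vector. Reading off the entries, u = (0, 1, -2, 3) and v = (1, -1, -3, 1) (row i of K equals u_i·v^T). A rank-one matrix u v^T satisfies K u = u (v·u) and kills the (3)-dimensional subspace v^⊥, so its characteristic polynomial is lambda^3 (lambda - v·u) with v·u = tr K = 8. Hence the eigenvalues of I - K are 1 (multiplicity 3) and 1 - (8) = -7, so det(I - K) = -7. (Direct check: I - K =
[[1, 0, 0, 0],
 [-1, 2, 3, -1],
 [2, -2, -5, 2],
 [-3, 3, 9, -2]]
has determinant -7.) The finite-dimensional Fredholm alternative says: either (I - K) is invertible, or ker(I - K) ≠ {0} and then range(I - K) = ker((I - K)^*)^⊥, with dim ker(I - K) = dim ker((I - K)^*). Since det(I - K) ≠ 0, 1 is not an eigenvalue of K and ker(I - K) = {0}, so we are in the first case: for every y there is a unique x = (I - K)^(-1) y. Explicitly, by the Sherman–Morrison formula, (I - u v^T)^(-1) = I + u v^T/(1 - v·u), i.e. (I - K)^(-1) = I + K/(-7).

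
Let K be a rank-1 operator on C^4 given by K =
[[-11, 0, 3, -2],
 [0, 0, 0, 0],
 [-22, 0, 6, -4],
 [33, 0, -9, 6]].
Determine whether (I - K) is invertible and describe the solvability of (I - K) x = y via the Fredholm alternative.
(I - K) is singular (det(I - K) = 0, i.e. 1 ∈ sigma(K)). (I - K) x = y is solvable iff y ⊥ ker((I - K)^*) = span{(-11, 0, 3, -2)}, i.e. iff -11y_1 + 3y_3 - 2y_4 = 0. When solvable, the solutions are x = y + c·(1, 0, 2, -3), c arbitrary (ker(I - K) = span{(1, 0, 2, -3)}, dimension 1).

K has rank 1, so it is an outer product K = u v^T: every row of K is a multiple of one row vector. Reading off the entries, u = (1, 0, 2, -3) and v = (-11, 0, 3, -2) (row i of K equals u_i·v^T). A rank-one matrix u v^T satisfies K u = u (v·u) and kills the (3)-dimensional subspace v^⊥, so its characteristic polynomial is lambda^3 (lambda - v·u) with v·u = tr K = 1. Hence the eigenvalues of I - K are 1 (multiplicity 3) and 1 - (1) = 0, so det(I - K) = 0. (Direct check: I - K =
[[12, 0, -3, 2],
 [0, 1, 0, 0],
 [22, 0, -5, 4],
 [-33, 0, 9, -5]]
has determinant 0.) So 1 is an eigenvalue of K and (I - K) is not invertible. The finite-dimensional Fredholm alternative says: either (I - K) is invertible, or ker(I - K) ≠ {0} and then range(I - K) = ker((I - K)^*)^⊥, with dim ker(I - K) = dim ker((I - K)^*). We are in the second case, so we need both kernels. Kernel of I - K: (I - K) u = u - u (v·u) = u - u = 0, so ker(I - K) = span{u} = span{(1, 0, 2, -3)} (it is exactly 1-dimensional because rank(I - K) = 3). Kernel of the adjoint: K is real, so (I - K)^* = I - K^T = I - v u^T, and (I - v u^T) v = v - v (u·v) = 0; hence ker((I - K)^*) = span{v} = span{(-11, 0, 3, -2)}. Therefore (I - K) x = y is solvable iff <y, v> = 0, i.e. iff -11y_1 + 3y_3 - 2y_4 = 0. When this holds, K y = u (v·y) = 0, so (I - K) y = y and x = y is a particular solution; the full solution set is the line x = y + c·u = y + c·(1, 0, 2, -3), c ∈ C.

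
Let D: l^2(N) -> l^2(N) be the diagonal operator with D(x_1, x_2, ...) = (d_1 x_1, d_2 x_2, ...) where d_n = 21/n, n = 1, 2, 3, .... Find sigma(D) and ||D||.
sigma(D) = {21/n : n ≥ 1} ∪ {0}; ||D|| = 21

A bounded diagonal operator on l^2 with diagonal entries d_n has spectrum equal to the closure of {d_n : n ≥ 1}: every d_n is an eigenvalue (with eigenvector e_n), so {d_n} ⊂ sigma(D); the spectrum is closed, so its closure is too; and for lambda not in the closure, (D - lambda I) has bounded inverse (the diagonal entries 1/(d_n - lambda) are bounded). For our sequence d_n = 21/n, n = 1, 2, 3, ...:
  - {d_n} = {21/n : n ≥ 1}; the only limit point is 0
  - closure = {21/n : n ≥ 1} ∪ {0}
For the norm: a diagonal operator has ||D|| = sup_n |d_n|. Here d_n = 21/n is positive and decreasing, so sup_n |d_n| = d_1 = 21. So ||D|| = 21.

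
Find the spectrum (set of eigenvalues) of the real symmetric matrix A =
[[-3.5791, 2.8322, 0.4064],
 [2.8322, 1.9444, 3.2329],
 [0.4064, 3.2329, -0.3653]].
sigma(A) ≈ {-5, -2, 5}

A is real symmetric, so its spectrum consists of real eigenvalues. Expanding the characteristic polynomial of the displayed matrix gives
  det(λ I - A) = p(λ) = λ^3 + (2)λ^2 + (-25)λ + (-50).
Solving p(λ) = 0 yields eigenvalues ≈ -5, -2, 5. (A is shown rounded to 4 decimals, so these recover the underlying integer eigenvalues to within that precision.)
Verification: the trace of A = -2 equals the sum of eigenvalues -2, and det(A) ≈ 50.0009 matches the eigenvalue product 50.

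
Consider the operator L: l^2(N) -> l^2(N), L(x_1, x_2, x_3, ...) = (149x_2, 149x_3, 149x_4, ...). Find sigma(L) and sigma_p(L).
sigma(L) = closed disk {z in C : |z| ≤ 149}; sigma_p(L) = open disk {z in C : |z| < 149}

Note L = 149·V where V is the unit left shift (V x)_k = x_{k+1}; so sigma(L) = 149·sigma(V) and ||L|| = 149||V||. ||L x||^2 = 22201sum_{k≥2} |x_k|^2 ≤ 22201||x||^2, with equality on {x : x_1 = 0}, so ||L|| = 149. For any lambda with |lambda| < 149, set r = lambda/149 (|r| < 1); the vector x = (1, r, r^2, ...) is in l^2 and satisfies L x = 149(r, r^2, ...) = lambda x, so lambda is an eigenvalue. On the boundary |lambda| = 149 the geometric series diverges, so no l^2 eigenvector exists, but these lambda lie in the approximate point spectrum. Hence sigma(L) is the closed disk of radius 149 and sigma_p(L) is the open disk.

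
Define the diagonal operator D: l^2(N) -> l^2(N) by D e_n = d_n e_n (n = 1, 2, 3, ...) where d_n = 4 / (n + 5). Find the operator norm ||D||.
||D|| = 2/3 (attained at n = 1)

For D diagonal, ||D|| = sup_n |d_n| = sup_n 4/(n + 5). This is positive and strictly decreasing in n, so the supremum is attained at n = 1: d_1 = 4/(1 + 5) = 2/3. Hence ||D|| = 2/3.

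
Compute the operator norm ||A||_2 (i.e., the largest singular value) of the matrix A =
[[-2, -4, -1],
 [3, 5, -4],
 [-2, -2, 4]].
||A||_2 ≈ 8.9612 (= sqrt(largest eigenvalue of A^T A))

||A||_2 = sigma_max(A) = sqrt(lambda_max(A^T A)). Form the symmetric matrix M = A^T A =
[[17, 27, -18],
 [27, 45, -24],
 [-18, -24, 33]].
Its characteristic polynomial (trace, sum of principal 2x2 minors, determinant of M give the coefficients) is
  p(λ) = det(λ I - M) = λ^3 - 95λ^2 + 1182λ - 144.
No integer candidate from the rational root theorem (±divisors of 144) is a root, so the roots are irrational. The cubic discriminant is Δ = 5800089636 > 0, so there are three distinct real roots. p(0) = -144 and p(1) = 944 have opposite signs, so a root lies in (0, 1); Newton's method refines it to λ ≈ 0.123. p(14) = 528 and p(15) = -414 have opposite signs, so a root lies in (14, 15); Newton's method refines it to λ ≈ 14.5739. p(80) = -1584 and p(81) = 3744 have opposite signs, so a root lies in (80, 81); Newton's method refines it to λ ≈ 80.3031. Check (Vieta): the three roots sum to 95, matching tr M = 95.
So the eigenvalues of A^T A are ≈ 0.123, 14.5739, 80.3031 (all ≥ 0, as they must be for A^T A). The largest is λ_max ≈ 80.3031, hence ||A||_2 = sqrt(λ_max) ≈ 8.9612.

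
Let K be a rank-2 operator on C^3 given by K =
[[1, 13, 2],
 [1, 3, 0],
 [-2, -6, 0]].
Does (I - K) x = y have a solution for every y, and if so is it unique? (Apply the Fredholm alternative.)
(I - K) is invertible (det(I - K) = -9 ≠ 0), so for every y in C^3 the equation (I - K) x = y has a unique solution.

K has rank 2 and factors as K = U V^T = u1 v1^T + u2 v2^T with u1 = (-3, -1, 2), v1 = (-1, -3, 0), u2 = (2, 0, 0), v2 = (-1, 2, 1) (multiplying out reproduces the displayed K). The nonzero eigenvalues of U V^T coincide with those of the 2 x 2 matrix G = V^T U = [[v1·u1, v1·u2], [v2·u1, v2·u2]] = [[6, -2], [3, -2]], and by the Sylvester determinant identity det(I_3 - U V^T) = det(I_2 - V^T U) = det([[-5, 2], [-3, 3]]) = (-5)(3) - (2)(-3) = -9. (Direct check: I - K =
[[0, -13, -2],
 [-1, -2, 0],
 [2, 6, 1]]
has determinant -9.) The finite-dimensional Fredholm alternative says: either (I - K) is invertible, or ker(I - K) ≠ {0} and then range(I - K) = ker((I - K)^*)^⊥, with dim ker(I - K) = dim ker((I - K)^*). Since det(I - K) ≠ 0, 1 is not an eigenvalue of K and ker(I - K) = {0}, so we are in the first case: for every y there is a unique x = (I - K)^(-1) y. (Explicitly, by the Woodbury identity, (I - U V^T)^(-1) = I + U (I_2 - G)^(-1) V^T.)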